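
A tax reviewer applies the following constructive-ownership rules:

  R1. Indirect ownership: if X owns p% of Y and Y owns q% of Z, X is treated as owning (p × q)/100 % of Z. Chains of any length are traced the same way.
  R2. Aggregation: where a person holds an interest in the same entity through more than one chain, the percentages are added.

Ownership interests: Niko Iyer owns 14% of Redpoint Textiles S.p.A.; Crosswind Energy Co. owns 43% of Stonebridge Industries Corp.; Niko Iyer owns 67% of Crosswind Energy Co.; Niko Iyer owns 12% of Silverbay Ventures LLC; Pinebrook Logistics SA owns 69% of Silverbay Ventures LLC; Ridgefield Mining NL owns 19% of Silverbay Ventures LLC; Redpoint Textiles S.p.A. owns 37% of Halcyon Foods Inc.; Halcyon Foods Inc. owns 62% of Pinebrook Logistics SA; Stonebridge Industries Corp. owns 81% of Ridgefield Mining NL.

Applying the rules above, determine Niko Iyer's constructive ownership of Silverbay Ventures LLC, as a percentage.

18.649863%

Chain via Crosswind Energy Co. → Stonebridge Industries Corp. → Ridgefield Mining NL (R1): 67% × 43% × 81% × 19% = 4.433859% of Silverbay Ventures LLC.
Chain via Redpoint Textiles S.p.A. → Halcyon Foods Inc. → Pinebrook Logistics SA (R1): 14% × 37% × 62% × 69% = 2.216004% of Silverbay Ventures LLC.
Direct interest in Silverbay Ventures LLC: 12%.
Aggregating (R2): 4.433859% + 2.216004% + 12% = 18.649863%.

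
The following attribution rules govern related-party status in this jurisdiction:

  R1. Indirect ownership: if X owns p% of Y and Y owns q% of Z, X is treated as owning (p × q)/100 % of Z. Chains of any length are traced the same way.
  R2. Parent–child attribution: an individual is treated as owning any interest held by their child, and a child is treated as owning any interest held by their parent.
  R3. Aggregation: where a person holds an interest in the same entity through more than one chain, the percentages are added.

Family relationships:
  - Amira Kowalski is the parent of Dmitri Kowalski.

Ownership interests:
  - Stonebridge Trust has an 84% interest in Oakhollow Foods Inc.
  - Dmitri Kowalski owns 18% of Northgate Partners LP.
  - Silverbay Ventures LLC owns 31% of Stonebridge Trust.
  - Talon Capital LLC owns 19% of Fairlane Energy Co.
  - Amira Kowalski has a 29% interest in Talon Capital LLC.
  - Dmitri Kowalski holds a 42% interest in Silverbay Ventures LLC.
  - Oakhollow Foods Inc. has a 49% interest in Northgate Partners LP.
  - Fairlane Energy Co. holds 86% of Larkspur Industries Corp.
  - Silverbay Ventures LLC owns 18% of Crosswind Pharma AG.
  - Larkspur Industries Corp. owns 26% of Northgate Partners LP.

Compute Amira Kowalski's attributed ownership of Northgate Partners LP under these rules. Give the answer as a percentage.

24.591068%

By parent–child attribution (R2), Amira Kowalski is treated as owning Dmitri Kowalski's 42% interest in Silverbay Ventures LLC.
By parent–child attribution (R2), Amira Kowalski is treated as owning Dmitri Kowalski's 18% interest in Northgate Partners LP.
Chain via Talon Capital LLC → Fairlane Energy Co. → Larkspur Industries Corp. (R1): 29% × 19% × 86% × 26% = 1.232036% of Northgate Partners LP.
Chain via Silverbay Ventures LLC → Stonebridge Trust → Oakhollow Foods Inc. (R1): 42% × 31% × 84% × 49% = 5.359032% of Northgate Partners LP.
Direct interest in Northgate Partners LP: 18%.
Aggregating (R3): 1.232036% + 5.359032% + 18% = 24.591068%.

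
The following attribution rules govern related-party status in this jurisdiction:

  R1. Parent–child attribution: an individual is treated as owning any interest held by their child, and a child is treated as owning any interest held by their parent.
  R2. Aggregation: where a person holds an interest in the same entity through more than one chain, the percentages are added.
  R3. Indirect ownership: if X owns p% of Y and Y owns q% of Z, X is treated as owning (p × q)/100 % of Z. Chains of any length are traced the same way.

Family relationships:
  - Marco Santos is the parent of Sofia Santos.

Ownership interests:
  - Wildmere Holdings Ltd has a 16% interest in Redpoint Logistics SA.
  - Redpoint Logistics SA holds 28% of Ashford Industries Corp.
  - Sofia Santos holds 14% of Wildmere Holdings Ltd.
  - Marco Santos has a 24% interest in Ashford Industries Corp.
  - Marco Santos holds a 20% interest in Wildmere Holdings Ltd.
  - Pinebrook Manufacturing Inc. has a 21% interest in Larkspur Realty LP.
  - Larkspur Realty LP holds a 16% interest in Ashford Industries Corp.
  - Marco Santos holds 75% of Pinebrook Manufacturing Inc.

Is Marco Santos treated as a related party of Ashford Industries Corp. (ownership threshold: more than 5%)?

Yes

By parent–child attribution (R1), Marco Santos is treated as also owning Sofia Santos's interest in Wildmere Holdings Ltd, giving 20% + 14% = 34%.
Chain via Pinebrook Manufacturing Inc. → Larkspur Realty LP (R3): 75% × 21% × 16% = 2.52% of Ashford Industries Corp.
Chain via Wildmere Holdings Ltd → Redpoint Logistics SA (R3): 34% × 16% × 28% = 1.5232% of Ashford Industries Corp.
Direct interest in Ashford Industries Corp: 24%.
Aggregating (R2): 2.52% + 1.5232% + 24% = 28.0432%.
28.0432% exceeds the 5% threshold, so Marco is a related party to Ashford Industries Corp.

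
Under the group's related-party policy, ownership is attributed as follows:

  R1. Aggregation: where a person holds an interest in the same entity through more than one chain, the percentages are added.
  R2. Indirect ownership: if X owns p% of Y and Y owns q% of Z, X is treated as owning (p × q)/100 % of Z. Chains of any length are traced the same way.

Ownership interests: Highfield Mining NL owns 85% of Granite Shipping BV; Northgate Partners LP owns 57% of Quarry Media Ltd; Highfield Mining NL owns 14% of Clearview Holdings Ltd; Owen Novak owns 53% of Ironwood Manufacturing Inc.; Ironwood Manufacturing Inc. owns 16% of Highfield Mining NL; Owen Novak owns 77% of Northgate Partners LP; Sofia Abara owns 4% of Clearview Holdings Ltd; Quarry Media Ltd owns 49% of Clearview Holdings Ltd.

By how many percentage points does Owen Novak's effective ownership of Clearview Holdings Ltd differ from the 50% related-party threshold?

27.3067

Chain via Ironwood Manufacturing Inc. → Highfield Mining NL (R2): 53% × 16% × 14% = 1.1872% of Clearview Holdings Ltd.
Chain via Northgate Partners LP → Quarry Media Ltd (R2): 77% × 57% × 49% = 21.5061% of Clearview Holdings Ltd.
Aggregating (R1): 1.1872% + 21.5061% = 22.6933%.
22.6933% falls short of the 50% threshold by 27.3067 percentage points.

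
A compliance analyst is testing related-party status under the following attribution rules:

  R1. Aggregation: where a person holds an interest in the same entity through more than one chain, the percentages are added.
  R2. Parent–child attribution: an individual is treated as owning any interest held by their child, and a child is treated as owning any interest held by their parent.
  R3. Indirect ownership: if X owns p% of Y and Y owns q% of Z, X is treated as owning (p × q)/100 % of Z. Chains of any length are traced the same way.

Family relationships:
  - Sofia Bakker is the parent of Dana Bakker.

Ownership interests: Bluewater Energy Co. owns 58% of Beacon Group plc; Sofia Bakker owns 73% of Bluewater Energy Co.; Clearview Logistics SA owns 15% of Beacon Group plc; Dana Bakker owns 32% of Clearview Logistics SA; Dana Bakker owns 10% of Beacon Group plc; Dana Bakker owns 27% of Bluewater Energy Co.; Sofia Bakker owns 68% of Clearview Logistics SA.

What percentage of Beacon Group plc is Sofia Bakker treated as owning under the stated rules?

83%

By parent–child attribution (R2), Sofia Bakker is treated as also owning Dana Bakker's interest in Bluewater Energy Co, giving 73% + 27% = 100%.
By parent–child attribution (R2), Sofia Bakker is treated as also owning Dana Bakker's interest in Clearview Logistics SA, giving 68% + 32% = 100%.
By parent–child attribution (R2), Sofia Bakker is treated as owning Dana Bakker's 10% interest in Beacon Group plc.
Chain via Bluewater Energy Co. (R3): 100% × 58% = 58% of Beacon Group plc.
Chain via Clearview Logistics SA (R3): 100% × 15% = 15% of Beacon Group plc.
Direct interest in Beacon Group plc: 10%.
Aggregating (R1): 58% + 15% + 10% = 83%.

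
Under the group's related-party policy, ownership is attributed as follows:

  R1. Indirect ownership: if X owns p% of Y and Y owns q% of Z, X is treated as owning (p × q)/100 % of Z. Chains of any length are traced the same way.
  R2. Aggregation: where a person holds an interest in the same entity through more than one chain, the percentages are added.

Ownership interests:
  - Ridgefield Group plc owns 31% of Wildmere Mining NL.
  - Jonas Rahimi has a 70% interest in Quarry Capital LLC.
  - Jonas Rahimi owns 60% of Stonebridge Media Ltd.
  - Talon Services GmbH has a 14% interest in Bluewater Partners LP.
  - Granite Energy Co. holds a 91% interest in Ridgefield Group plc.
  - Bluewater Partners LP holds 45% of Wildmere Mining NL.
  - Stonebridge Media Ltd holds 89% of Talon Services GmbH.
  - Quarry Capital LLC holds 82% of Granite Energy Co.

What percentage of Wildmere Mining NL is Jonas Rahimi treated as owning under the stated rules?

19.55674%

Chain via Stonebridge Media Ltd → Talon Services GmbH → Bluewater Partners LP (R1): 60% × 89% × 14% × 45% = 3.3642% of Wildmere Mining NL.
Chain via Quarry Capital LLC → Granite Energy Co. → Ridgefield Group plc (R1): 70% × 82% × 91% × 31% = 16.19254% of Wildmere Mining NL.
Aggregating (R2): 3.3642% + 16.19254% = 19.55674%.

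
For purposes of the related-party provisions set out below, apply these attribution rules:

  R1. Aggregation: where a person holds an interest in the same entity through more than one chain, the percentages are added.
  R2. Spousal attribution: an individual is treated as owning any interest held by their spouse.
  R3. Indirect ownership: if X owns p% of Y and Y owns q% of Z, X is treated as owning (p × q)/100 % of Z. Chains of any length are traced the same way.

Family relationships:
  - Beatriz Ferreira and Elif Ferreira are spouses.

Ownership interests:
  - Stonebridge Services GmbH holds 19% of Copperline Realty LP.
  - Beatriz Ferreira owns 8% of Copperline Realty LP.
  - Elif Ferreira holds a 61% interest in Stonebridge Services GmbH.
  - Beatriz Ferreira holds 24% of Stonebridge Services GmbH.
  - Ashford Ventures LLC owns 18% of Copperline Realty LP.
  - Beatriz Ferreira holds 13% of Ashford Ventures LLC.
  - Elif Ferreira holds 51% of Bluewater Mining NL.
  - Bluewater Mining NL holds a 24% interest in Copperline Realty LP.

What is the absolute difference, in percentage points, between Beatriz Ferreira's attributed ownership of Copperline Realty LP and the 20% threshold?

18.73

By spousal attribution (R2), Beatriz Ferreira is treated as also owning Elif Ferreira's interest in Stonebridge Services GmbH, giving 24% + 61% = 85%.
By spousal attribution (R2), Beatriz Ferreira is treated as owning Elif Ferreira's 51% interest in Bluewater Mining NL.
Chain via Ashford Ventures LLC (R3): 13% × 18% = 2.34% of Copperline Realty LP.
Chain via Stonebridge Services GmbH (R3): 85% × 19% = 16.15% of Copperline Realty LP.
Direct interest in Copperline Realty LP: 8%.
Chain via Bluewater Mining NL (R3): 51% × 24% = 12.24% of Copperline Realty LP.
Aggregating (R1): 2.34% + 16.15% + 8% + 12.24% = 38.73%.
38.73% exceeds the 20% threshold by 18.73 percentage points.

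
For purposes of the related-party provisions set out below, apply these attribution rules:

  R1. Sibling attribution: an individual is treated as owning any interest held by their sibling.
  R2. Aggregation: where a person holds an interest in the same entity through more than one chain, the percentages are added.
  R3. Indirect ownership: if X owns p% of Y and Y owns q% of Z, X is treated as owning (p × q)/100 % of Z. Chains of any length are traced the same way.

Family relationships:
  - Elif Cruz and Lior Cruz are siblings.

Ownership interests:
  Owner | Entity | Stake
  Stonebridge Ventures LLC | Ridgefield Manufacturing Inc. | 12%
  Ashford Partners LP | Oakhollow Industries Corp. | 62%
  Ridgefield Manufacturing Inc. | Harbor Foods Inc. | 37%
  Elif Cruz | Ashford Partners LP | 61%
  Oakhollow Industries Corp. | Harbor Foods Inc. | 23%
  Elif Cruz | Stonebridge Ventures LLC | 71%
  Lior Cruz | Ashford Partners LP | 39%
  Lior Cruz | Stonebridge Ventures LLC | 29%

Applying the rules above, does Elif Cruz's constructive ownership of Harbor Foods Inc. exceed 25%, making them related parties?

No

By sibling attribution (R1), Elif Cruz is treated as also owning Lior Cruz's interest in Stonebridge Ventures LLC, giving 71% + 29% = 100%.
By sibling attribution (R1), Elif Cruz is treated as also owning Lior Cruz's interest in Ashford Partners LP, giving 61% + 39% = 100%.
Chain via Stonebridge Ventures LLC → Ridgefield Manufacturing Inc. (R3): 100% × 12% × 37% = 4.44% of Harbor Foods Inc.
Chain via Ashford Partners LP → Oakhollow Industries Corp. (R3): 100% × 62% × 23% = 14.26% of Harbor Foods Inc.
Aggregating (R2): 4.44% + 14.26% = 18.7%.
18.7% does not exceed the 25% threshold, so Elif is not a related party to Harbor Foods Inc.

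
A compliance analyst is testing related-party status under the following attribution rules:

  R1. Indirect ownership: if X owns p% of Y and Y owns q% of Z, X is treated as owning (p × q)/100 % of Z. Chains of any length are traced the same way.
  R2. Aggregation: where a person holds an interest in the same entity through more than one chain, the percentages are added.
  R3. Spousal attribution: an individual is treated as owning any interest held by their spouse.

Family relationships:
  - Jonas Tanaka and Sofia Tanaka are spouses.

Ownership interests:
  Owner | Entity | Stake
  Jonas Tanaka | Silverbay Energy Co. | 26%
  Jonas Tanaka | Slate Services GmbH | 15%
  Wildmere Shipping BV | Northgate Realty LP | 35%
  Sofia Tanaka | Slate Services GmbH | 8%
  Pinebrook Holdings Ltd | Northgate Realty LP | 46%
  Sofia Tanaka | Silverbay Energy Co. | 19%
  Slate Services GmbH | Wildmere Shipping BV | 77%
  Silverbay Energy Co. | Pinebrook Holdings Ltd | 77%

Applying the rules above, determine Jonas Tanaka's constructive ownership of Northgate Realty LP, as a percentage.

22.1375%

By spousal attribution (R3), Jonas Tanaka is treated as also owning Sofia Tanaka's interest in Silverbay Energy Co, giving 26% + 19% = 45%.
By spousal attribution (R3), Jonas Tanaka is treated as also owning Sofia Tanaka's interest in Slate Services GmbH, giving 15% + 8% = 23%.
Chain via Silverbay Energy Co. → Pinebrook Holdings Ltd (R1): 45% × 77% × 46% = 15.939% of Northgate Realty LP.
Chain via Slate Services GmbH → Wildmere Shipping BV (R1): 23% × 77% × 35% = 6.1985% of Northgate Realty LP.
Aggregating (R2): 15.939% + 6.1985% = 22.1375%.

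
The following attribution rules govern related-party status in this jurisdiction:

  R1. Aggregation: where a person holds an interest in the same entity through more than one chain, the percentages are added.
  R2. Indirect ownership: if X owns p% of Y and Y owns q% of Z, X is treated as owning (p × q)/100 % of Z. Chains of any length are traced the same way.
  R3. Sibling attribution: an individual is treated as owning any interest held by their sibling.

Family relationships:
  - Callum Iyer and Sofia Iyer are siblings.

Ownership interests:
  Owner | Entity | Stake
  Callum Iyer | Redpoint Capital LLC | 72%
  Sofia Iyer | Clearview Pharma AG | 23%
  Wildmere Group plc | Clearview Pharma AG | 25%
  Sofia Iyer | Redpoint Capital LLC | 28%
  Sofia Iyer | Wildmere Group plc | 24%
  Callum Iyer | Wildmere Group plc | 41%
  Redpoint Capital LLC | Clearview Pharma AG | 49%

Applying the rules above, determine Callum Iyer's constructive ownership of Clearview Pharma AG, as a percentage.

By sibling attribution (R3), Callum Iyer is treated as also owning Sofia Iyer's interest in Redpoint Capital LLC, giving 72% + 28% = 100%.
By sibling attribution (R3), Callum Iyer is treated as also owning Sofia Iyer's interest in Wildmere Group plc, giving 41% + 24% = 65%.
By sibling attribution (R3), Callum Iyer is treated as owning Sofia Iyer's 23% interest in Clearview Pharma AG.
Chain via Redpoint Capital LLC (R2): 100% × 49% = 49% of Clearview Pharma AG.
Chain via Wildmere Group plc (R2): 65% × 25% = 16.25% of Clearview Pharma AG.
Direct interest in Clearview Pharma AG: 23%.
Aggregating (R1): 49% + 16.25% + 23% = 88.25%.

88.25%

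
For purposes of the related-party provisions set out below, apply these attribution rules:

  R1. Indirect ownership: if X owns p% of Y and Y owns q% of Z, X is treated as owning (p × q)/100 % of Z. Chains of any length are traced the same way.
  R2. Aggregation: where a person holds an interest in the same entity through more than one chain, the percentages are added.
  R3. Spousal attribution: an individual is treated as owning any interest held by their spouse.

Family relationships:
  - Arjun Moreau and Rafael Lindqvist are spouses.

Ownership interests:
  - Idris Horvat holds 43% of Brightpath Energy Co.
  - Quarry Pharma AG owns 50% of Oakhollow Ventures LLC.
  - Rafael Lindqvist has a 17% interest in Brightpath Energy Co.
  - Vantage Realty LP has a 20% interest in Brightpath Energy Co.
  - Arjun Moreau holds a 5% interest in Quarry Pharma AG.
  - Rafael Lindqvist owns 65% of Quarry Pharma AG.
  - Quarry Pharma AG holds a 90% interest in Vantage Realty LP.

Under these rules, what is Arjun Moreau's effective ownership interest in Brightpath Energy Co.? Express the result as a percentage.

29.6%

By spousal attribution (R3), Arjun Moreau is treated as also owning Rafael Lindqvist's interest in Quarry Pharma AG, giving 5% + 65% = 70%.
By spousal attribution (R3), Arjun Moreau is treated as owning Rafael Lindqvist's 17% interest in Brightpath Energy Co.
Chain via Quarry Pharma AG → Vantage Realty LP (R1): 70% × 90% × 20% = 12.6% of Brightpath Energy Co.
Direct interest in Brightpath Energy Co: 17%.
Aggregating (R2): 12.6% + 17% = 29.6%.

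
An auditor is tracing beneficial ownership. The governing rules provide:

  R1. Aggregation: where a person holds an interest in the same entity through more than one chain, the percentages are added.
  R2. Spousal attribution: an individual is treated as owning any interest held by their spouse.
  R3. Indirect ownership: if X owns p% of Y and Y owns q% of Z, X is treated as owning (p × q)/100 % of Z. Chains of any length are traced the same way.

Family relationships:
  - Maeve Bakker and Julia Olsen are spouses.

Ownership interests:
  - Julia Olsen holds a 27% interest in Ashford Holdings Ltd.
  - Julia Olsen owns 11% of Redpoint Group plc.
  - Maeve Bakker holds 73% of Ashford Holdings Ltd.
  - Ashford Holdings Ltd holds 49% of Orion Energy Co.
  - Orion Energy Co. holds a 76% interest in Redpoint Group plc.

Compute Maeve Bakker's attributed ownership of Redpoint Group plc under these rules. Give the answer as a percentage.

48.24%

By spousal attribution (R2), Maeve Bakker is treated as also owning Julia Olsen's interest in Ashford Holdings Ltd, giving 73% + 27% = 100%.
By spousal attribution (R2), Maeve Bakker is treated as owning Julia Olsen's 11% interest in Redpoint Group plc.
Chain via Ashford Holdings Ltd → Orion Energy Co. (R3): 100% × 49% × 76% = 37.24% of Redpoint Group plc.
Direct interest in Redpoint Group plc: 11%.
Aggregating (R1): 37.24% + 11% = 48.24%.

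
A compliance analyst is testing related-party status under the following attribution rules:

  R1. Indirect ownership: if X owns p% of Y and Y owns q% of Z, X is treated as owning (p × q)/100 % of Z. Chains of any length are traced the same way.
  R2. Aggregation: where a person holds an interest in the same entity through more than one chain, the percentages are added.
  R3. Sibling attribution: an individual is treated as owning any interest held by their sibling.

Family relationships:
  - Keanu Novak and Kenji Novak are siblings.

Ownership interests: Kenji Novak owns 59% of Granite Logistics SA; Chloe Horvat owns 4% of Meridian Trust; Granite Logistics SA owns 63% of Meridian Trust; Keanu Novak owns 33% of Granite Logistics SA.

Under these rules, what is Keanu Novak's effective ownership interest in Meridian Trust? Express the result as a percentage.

57.96%

By sibling attribution (R3), Keanu Novak is treated as also owning Kenji Novak's interest in Granite Logistics SA, giving 33% + 59% = 92%.
Chain via Granite Logistics SA (R1): 92% × 63% = 57.96% of Meridian Trust.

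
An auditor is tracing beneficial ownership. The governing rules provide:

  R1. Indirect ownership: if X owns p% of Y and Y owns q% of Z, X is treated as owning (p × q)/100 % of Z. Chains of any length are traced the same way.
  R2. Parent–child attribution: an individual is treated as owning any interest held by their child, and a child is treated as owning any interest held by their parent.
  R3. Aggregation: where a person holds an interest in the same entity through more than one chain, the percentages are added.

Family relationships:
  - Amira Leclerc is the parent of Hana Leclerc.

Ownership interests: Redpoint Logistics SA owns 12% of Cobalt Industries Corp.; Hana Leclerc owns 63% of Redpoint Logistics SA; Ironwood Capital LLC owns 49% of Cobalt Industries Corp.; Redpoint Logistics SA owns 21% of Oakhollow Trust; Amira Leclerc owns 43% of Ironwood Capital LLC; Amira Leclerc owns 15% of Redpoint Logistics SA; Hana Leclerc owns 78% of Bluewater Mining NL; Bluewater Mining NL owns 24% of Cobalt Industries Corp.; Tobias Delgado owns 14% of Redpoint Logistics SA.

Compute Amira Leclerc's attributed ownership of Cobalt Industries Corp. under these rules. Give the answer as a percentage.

49.15%

By parent–child attribution (R2), Amira Leclerc is treated as also owning Hana Leclerc's interest in Redpoint Logistics SA, giving 15% + 63% = 78%.
By parent–child attribution (R2), Amira Leclerc is treated as owning Hana Leclerc's 78% interest in Bluewater Mining NL.
Chain via Ironwood Capital LLC (R1): 43% × 49% = 21.07% of Cobalt Industries Corp.
Chain via Redpoint Logistics SA (R1): 78% × 12% = 9.36% of Cobalt Industries Corp.
Chain via Bluewater Mining NL (R1): 78% × 24% = 18.72% of Cobalt Industries Corp.
Aggregating (R3): 21.07% + 9.36% + 18.72% = 49.15%.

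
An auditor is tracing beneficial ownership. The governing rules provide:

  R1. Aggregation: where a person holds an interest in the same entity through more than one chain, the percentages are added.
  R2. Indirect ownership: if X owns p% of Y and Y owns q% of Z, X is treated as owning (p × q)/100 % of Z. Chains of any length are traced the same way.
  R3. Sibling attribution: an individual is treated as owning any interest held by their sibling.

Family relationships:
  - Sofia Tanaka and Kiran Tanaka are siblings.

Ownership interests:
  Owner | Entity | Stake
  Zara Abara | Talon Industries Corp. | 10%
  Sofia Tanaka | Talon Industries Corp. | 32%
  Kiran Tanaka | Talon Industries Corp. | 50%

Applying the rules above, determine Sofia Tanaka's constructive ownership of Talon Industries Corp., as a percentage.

By sibling attribution (R3), Sofia Tanaka is treated as also owning Kiran Tanaka's interest in Talon Industries Corp, giving 32% + 50% = 82%.
Direct interest in Talon Industries Corp: 82%.

82%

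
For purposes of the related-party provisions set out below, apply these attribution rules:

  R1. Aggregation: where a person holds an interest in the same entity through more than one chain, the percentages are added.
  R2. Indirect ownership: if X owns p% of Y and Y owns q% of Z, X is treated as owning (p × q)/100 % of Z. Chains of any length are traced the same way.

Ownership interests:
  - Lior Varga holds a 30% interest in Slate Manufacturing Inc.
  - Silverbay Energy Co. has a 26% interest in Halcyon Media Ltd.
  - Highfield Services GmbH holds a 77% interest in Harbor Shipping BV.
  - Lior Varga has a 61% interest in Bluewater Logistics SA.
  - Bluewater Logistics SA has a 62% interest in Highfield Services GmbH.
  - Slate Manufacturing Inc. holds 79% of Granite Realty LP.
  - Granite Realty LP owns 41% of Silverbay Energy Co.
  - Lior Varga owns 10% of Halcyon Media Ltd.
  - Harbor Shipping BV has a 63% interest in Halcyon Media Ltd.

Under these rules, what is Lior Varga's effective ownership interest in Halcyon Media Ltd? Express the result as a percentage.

Chain via Bluewater Logistics SA → Highfield Services GmbH → Harbor Shipping BV (R2): 61% × 62% × 77% × 63% = 18.346482% of Halcyon Media Ltd.
Chain via Slate Manufacturing Inc. → Granite Realty LP → Silverbay Energy Co. (R2): 30% × 79% × 41% × 26% = 2.52642% of Halcyon Media Ltd.
Direct interest in Halcyon Media Ltd: 10%.
Aggregating (R1): 18.346482% + 2.52642% + 10% = 30.872902%.

30.872902%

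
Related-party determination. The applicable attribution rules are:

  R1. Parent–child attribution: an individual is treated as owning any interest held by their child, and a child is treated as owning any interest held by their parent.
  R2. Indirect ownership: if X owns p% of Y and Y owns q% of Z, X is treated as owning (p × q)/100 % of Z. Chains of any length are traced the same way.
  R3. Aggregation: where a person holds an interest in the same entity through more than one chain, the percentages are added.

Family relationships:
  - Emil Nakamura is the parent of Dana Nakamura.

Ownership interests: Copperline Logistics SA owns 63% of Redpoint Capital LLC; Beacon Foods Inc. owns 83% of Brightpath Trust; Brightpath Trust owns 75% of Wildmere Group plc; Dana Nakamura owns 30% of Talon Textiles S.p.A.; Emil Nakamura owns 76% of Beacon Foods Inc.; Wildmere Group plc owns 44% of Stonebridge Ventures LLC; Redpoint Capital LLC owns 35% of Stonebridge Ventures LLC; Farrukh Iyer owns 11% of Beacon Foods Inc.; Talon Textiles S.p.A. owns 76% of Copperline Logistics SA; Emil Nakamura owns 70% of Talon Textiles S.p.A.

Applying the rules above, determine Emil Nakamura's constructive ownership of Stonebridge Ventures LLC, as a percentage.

By parent–child attribution (R1), Emil Nakamura is treated as also owning Dana Nakamura's interest in Talon Textiles S.p.A, giving 70% + 30% = 100%.
Chain via Beacon Foods Inc. → Brightpath Trust → Wildmere Group plc (R2): 76% × 83% × 75% × 44% = 20.8164% of Stonebridge Ventures LLC.
Chain via Talon Textiles S.p.A. → Copperline Logistics SA → Redpoint Capital LLC (R2): 100% × 76% × 63% × 35% = 16.758% of Stonebridge Ventures LLC.
Aggregating (R3): 20.8164% + 16.758% = 37.5744%.

37.5744%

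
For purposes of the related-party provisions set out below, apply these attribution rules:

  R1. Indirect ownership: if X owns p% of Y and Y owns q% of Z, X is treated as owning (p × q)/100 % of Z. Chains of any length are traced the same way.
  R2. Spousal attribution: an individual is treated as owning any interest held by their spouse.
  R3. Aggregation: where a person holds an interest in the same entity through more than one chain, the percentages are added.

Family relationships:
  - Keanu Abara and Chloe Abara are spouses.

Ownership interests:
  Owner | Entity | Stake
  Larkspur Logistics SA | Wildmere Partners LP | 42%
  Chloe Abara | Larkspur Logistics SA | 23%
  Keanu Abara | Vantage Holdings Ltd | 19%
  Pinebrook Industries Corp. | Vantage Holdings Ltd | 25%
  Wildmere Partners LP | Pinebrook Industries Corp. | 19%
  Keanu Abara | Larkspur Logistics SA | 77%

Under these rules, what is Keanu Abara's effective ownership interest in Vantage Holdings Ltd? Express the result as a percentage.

20.995%

By spousal attribution (R2), Keanu Abara is treated as also owning Chloe Abara's interest in Larkspur Logistics SA, giving 77% + 23% = 100%.
Chain via Larkspur Logistics SA → Wildmere Partners LP → Pinebrook Industries Corp. (R1): 100% × 42% × 19% × 25% = 1.995% of Vantage Holdings Ltd.
Direct interest in Vantage Holdings Ltd: 19%.
Aggregating (R3): 1.995% + 19% = 20.995%.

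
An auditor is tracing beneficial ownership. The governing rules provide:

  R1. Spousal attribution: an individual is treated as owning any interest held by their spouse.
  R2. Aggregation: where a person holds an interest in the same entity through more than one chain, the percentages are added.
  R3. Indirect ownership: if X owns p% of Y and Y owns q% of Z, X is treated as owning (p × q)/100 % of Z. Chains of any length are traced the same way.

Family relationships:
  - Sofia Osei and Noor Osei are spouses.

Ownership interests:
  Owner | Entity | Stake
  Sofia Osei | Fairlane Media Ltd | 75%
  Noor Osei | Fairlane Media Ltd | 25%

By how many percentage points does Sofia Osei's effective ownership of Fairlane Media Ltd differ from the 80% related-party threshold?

By spousal attribution (R1), Sofia Osei is treated as also owning Noor Osei's interest in Fairlane Media Ltd, giving 75% + 25% = 100%.
Direct interest in Fairlane Media Ltd: 100%.
100% exceeds the 80% threshold by 20 percentage points.

20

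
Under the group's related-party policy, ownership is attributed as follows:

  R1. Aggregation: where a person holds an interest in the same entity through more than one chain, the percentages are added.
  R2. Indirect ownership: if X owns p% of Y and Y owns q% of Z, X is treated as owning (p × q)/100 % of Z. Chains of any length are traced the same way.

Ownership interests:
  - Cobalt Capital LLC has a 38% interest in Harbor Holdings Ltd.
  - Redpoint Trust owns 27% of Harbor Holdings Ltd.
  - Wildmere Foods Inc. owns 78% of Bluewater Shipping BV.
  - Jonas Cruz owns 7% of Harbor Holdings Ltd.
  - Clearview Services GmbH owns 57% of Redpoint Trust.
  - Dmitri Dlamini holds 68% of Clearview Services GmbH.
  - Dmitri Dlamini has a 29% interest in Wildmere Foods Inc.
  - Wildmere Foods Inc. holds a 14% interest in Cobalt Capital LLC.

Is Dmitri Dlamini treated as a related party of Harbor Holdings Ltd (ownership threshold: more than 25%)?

No

Chain via Clearview Services GmbH → Redpoint Trust (R2): 68% × 57% × 27% = 10.4652% of Harbor Holdings Ltd.
Chain via Wildmere Foods Inc. → Cobalt Capital LLC (R2): 29% × 14% × 38% = 1.5428% of Harbor Holdings Ltd.
Aggregating (R1): 10.4652% + 1.5428% = 12.008%.
12.008% does not exceed the 25% threshold, so Dmitri is not a related party to Harbor Holdings Ltd.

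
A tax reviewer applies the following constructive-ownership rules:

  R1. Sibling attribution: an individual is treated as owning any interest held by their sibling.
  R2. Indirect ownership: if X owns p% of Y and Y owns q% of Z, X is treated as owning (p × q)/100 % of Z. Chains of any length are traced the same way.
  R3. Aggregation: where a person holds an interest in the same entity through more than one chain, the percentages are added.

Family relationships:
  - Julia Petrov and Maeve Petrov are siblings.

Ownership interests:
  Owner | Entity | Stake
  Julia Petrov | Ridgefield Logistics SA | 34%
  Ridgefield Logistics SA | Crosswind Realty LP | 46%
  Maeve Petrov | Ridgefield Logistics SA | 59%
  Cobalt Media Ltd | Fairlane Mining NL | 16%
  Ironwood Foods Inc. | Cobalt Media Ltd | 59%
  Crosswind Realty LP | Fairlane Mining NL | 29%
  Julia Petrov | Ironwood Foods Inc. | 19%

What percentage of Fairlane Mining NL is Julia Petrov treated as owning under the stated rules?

By sibling attribution (R1), Julia Petrov is treated as also owning Maeve Petrov's interest in Ridgefield Logistics SA, giving 34% + 59% = 93%.
Chain via Ridgefield Logistics SA → Crosswind Realty LP (R2): 93% × 46% × 29% = 12.4062% of Fairlane Mining NL.
Chain via Ironwood Foods Inc. → Cobalt Media Ltd (R2): 19% × 59% × 16% = 1.7936% of Fairlane Mining NL.
Aggregating (R3): 12.4062% + 1.7936% = 14.1998%.

14.1998%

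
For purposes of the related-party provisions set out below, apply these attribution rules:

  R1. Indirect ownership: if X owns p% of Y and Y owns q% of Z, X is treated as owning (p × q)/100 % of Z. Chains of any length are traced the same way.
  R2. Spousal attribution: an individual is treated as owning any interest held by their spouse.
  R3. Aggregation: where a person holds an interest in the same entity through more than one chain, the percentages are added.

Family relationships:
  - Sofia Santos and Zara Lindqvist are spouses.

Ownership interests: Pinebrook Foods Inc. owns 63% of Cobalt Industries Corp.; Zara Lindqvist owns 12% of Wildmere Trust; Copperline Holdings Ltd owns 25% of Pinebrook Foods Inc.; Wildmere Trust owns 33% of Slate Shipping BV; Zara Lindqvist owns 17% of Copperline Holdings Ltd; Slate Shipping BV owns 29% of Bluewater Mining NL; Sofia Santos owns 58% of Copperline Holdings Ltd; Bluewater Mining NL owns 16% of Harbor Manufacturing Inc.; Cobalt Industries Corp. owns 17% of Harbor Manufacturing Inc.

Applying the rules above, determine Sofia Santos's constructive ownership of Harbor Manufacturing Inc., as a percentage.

2.191869%

By spousal attribution (R2), Sofia Santos is treated as also owning Zara Lindqvist's interest in Copperline Holdings Ltd, giving 58% + 17% = 75%.
By spousal attribution (R2), Sofia Santos is treated as owning Zara Lindqvist's 12% interest in Wildmere Trust.
Chain via Copperline Holdings Ltd → Pinebrook Foods Inc. → Cobalt Industries Corp. (R1): 75% × 25% × 63% × 17% = 2.008125% of Harbor Manufacturing Inc.
Chain via Wildmere Trust → Slate Shipping BV → Bluewater Mining NL (R1): 12% × 33% × 29% × 16% = 0.183744% of Harbor Manufacturing Inc.
Aggregating (R3): 2.008125% + 0.183744% = 2.191869%.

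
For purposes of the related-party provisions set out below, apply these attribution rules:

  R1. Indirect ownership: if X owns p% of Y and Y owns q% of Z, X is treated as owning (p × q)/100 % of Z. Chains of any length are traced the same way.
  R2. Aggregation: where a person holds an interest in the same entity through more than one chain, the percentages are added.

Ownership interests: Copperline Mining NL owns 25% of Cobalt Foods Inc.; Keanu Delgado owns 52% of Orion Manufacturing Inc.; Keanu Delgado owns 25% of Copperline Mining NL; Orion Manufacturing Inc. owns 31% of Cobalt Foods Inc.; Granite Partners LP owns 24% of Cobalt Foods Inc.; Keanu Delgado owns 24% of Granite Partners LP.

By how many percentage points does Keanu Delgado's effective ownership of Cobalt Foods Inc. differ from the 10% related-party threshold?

18.13

Chain via Copperline Mining NL (R1): 25% × 25% = 6.25% of Cobalt Foods Inc.
Chain via Granite Partners LP (R1): 24% × 24% = 5.76% of Cobalt Foods Inc.
Chain via Orion Manufacturing Inc. (R1): 52% × 31% = 16.12% of Cobalt Foods Inc.
Aggregating (R2): 6.25% + 5.76% + 16.12% = 28.13%.
28.13% exceeds the 10% threshold by 18.13 percentage points.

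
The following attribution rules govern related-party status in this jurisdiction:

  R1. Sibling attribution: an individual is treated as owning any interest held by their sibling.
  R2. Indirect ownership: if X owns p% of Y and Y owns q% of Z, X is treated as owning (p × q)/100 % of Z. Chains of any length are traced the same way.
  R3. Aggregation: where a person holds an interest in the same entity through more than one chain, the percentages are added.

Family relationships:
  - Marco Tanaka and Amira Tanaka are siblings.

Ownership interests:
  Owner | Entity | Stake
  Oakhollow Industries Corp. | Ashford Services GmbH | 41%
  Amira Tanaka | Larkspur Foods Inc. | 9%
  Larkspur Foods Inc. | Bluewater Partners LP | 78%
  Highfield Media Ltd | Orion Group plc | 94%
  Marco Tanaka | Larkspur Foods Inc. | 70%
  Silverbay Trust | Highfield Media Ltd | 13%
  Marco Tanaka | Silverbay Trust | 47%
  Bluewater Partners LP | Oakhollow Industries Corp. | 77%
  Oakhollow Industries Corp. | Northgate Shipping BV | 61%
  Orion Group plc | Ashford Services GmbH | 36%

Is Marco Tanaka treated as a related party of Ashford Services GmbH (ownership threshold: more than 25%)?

No

By sibling attribution (R1), Marco Tanaka is treated as also owning Amira Tanaka's interest in Larkspur Foods Inc, giving 70% + 9% = 79%.
Chain via Silverbay Trust → Highfield Media Ltd → Orion Group plc (R2): 47% × 13% × 94% × 36% = 2.067624% of Ashford Services GmbH.
Chain via Larkspur Foods Inc. → Bluewater Partners LP → Oakhollow Industries Corp. (R2): 79% × 78% × 77% × 41% = 19.453434% of Ashford Services GmbH.
Aggregating (R3): 2.067624% + 19.453434% = 21.521058%.
21.521058% does not exceed the 25% threshold, so Marco is not a related party to Ashford Services GmbH.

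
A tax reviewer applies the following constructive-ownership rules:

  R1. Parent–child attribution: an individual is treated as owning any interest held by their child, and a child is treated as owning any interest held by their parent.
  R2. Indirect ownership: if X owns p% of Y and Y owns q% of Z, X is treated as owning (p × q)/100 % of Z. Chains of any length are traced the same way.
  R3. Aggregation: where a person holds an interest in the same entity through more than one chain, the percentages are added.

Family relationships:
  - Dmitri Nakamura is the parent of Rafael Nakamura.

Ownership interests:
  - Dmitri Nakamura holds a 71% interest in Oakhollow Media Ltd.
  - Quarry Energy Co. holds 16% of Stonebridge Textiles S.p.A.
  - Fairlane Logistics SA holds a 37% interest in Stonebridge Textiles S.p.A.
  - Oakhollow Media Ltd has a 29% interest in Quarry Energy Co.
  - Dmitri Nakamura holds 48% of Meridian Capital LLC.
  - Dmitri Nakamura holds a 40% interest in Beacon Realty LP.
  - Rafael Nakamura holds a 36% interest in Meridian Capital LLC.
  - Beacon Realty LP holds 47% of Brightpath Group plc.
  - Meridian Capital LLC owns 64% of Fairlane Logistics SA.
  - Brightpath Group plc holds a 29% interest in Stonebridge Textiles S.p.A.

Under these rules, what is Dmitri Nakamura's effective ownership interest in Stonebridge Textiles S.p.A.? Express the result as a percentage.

28.6376%

By parent–child attribution (R1), Dmitri Nakamura is treated as also owning Rafael Nakamura's interest in Meridian Capital LLC, giving 48% + 36% = 84%.
Chain via Beacon Realty LP → Brightpath Group plc (R2): 40% × 47% × 29% = 5.452% of Stonebridge Textiles S.p.A.
Chain via Oakhollow Media Ltd → Quarry Energy Co. (R2): 71% × 29% × 16% = 3.2944% of Stonebridge Textiles S.p.A.
Chain via Meridian Capital LLC → Fairlane Logistics SA (R2): 84% × 64% × 37% = 19.8912% of Stonebridge Textiles S.p.A.
Aggregating (R3): 5.452% + 3.2944% + 19.8912% = 28.6376%.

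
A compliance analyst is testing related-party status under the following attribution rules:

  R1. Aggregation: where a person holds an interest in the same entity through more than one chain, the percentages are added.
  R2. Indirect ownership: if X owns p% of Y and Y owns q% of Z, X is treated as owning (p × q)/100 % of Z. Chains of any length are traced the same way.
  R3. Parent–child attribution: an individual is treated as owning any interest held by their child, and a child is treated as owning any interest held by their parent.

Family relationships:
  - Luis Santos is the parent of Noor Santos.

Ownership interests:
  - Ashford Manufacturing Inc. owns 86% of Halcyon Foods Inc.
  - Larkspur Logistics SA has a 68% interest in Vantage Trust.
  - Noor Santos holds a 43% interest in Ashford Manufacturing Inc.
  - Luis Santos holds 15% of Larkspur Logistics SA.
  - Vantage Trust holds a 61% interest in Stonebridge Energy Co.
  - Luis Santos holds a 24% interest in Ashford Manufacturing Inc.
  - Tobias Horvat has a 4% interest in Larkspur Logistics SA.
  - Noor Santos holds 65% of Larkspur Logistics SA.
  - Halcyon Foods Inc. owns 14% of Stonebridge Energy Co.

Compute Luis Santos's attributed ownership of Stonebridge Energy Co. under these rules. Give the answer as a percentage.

By parent–child attribution (R3), Luis Santos is treated as also owning Noor Santos's interest in Ashford Manufacturing Inc, giving 24% + 43% = 67%.
By parent–child attribution (R3), Luis Santos is treated as also owning Noor Santos's interest in Larkspur Logistics SA, giving 15% + 65% = 80%.
Chain via Ashford Manufacturing Inc. → Halcyon Foods Inc. (R2): 67% × 86% × 14% = 8.0668% of Stonebridge Energy Co.
Chain via Larkspur Logistics SA → Vantage Trust (R2): 80% × 68% × 61% = 33.184% of Stonebridge Energy Co.
Aggregating (R1): 8.0668% + 33.184% = 41.2508%.

41.2508%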